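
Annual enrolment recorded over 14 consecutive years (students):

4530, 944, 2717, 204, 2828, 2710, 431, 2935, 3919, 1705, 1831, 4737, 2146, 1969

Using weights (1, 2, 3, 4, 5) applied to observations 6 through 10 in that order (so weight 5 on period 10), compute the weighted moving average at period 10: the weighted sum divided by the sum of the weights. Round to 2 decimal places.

Weighted sum: 1·2710 + 2·431 + 3·2935 + 4·3919 + 5·1705 = 2710 + 862 + 8805 + 15676 + 8525 = 36578
Weight total: 1 + 2 + 3 + 4 + 5 = 15
WMA = 36578 / 15 = 2438.53

2438.53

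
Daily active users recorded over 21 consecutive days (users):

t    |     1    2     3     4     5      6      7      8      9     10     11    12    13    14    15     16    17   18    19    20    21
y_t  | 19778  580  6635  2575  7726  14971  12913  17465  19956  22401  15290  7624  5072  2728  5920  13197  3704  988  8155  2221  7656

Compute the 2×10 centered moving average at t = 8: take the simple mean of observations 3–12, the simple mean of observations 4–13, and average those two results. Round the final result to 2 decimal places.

12677.45

Sum over 3–12: 6635 + 2575 + 7726 + 14971 + 12913 + 17465 + 19956 + 22401 + 15290 + 7624 = 127556
Sum over 4–13: 2575 + 7726 + 14971 + 12913 + 17465 + 19956 + 22401 + 15290 + 7624 + 5072 = 125993
CMA at t=8 = (127556 + 125993) / (2·10) = 253549 / 20 = 12677.45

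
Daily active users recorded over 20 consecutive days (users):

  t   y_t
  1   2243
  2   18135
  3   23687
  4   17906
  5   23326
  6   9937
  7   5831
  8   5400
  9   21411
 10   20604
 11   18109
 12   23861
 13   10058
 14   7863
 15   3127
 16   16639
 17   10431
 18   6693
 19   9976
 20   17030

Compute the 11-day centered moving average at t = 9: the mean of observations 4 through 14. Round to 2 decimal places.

14936.91

Sum of periods 4–14: 17906 + 23326 + 9937 + 5831 + 5400 + 21411 + 20604 + 18109 + 23861 + 10058 + 7863 = 164306
Divide by 11: 164306 / 11 = 14936.91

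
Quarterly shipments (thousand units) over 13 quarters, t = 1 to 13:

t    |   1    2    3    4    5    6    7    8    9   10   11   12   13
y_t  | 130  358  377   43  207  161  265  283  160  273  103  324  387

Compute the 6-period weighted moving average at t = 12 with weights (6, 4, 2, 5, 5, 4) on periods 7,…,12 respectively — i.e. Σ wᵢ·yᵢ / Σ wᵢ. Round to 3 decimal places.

239.154

Weighted sum: 6·265 + 4·283 + 2·160 + 5·273 + 5·103 + 4·324 = 1590 + 1132 + 320 + 1365 + 515 + 1296 = 6218
Weight total: 6 + 4 + 2 + 5 + 5 + 4 = 26
WMA = 6218 / 26 = 239.154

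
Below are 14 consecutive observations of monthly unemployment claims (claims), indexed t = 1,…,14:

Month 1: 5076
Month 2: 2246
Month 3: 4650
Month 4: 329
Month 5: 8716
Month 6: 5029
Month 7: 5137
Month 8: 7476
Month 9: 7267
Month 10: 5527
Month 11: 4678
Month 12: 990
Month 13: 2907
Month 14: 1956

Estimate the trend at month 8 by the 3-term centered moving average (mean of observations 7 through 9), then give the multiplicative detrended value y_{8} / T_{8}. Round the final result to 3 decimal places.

1.128

Trend T_8 = (5137 + 7476 + 7267) / 3 = 19880/3 = 6626.66667
Ratio to trend: 7476 / 6626.66667 = 1.128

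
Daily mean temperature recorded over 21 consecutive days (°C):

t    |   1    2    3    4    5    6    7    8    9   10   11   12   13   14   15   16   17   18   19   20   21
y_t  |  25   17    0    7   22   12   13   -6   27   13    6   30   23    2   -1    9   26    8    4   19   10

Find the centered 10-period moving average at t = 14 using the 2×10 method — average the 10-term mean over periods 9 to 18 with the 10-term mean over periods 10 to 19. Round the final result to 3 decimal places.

13.150

Sum over 9–18: 27 + 13 + 6 + 30 + 23 + 2 + (-1) + 9 + 26 + 8 = 143
Sum over 10–19: 13 + 6 + 30 + 23 + 2 + (-1) + 9 + 26 + 8 + 4 = 120
CMA at t=14 = (143 + 120) / (2·10) = 263 / 20 = 13.150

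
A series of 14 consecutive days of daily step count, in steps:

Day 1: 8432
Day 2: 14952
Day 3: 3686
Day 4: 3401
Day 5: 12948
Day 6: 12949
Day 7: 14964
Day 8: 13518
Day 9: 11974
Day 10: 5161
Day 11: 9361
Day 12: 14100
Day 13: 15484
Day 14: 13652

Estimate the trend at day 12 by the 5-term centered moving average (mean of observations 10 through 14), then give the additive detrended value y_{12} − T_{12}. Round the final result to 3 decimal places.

2548.400

Trend T_12 = (5161 + 9361 + 14100 + 15484 + 13652) / 5 = 57758/5 = 11551.60000
Detrended value: 14100 − 11551.60000 = 2548.400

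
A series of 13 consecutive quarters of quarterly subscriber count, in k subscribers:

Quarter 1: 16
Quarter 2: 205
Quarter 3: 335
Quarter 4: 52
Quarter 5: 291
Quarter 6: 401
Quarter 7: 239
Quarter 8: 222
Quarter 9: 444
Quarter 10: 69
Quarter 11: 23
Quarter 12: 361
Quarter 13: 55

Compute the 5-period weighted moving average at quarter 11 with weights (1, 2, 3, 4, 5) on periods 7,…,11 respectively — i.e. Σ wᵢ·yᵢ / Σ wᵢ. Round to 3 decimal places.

160.400

Weighted sum: 1·239 + 2·222 + 3·444 + 4·69 + 5·23 = 239 + 444 + 1332 + 276 + 115 = 2406
Weight total: 1 + 2 + 3 + 4 + 5 = 15
WMA = 2406 / 15 = 160.400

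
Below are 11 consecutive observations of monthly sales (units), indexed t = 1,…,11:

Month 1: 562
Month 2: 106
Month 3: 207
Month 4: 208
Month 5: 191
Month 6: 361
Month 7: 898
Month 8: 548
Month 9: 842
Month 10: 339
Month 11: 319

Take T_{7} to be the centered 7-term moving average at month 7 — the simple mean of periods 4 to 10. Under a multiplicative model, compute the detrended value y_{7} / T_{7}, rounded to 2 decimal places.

1.86

Trend T_7 = (208 + 191 + 361 + 898 + 548 + 842 + 339) / 7 = 3387/7 = 483.8571
Ratio to trend: 898 / 483.8571 = 1.86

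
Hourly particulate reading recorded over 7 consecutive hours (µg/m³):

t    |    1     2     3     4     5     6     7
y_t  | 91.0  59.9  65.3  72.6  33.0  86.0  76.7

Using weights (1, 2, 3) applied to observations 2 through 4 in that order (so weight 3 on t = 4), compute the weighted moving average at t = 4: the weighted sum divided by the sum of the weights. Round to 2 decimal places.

68.05

Weighted sum: 1·59.9 + 2·65.3 + 3·72.6 = 59.9 + 130.6 + 217.8 = 408.3
Weight total: 1 + 2 + 3 = 6
WMA = 408.3 / 6 = 68.05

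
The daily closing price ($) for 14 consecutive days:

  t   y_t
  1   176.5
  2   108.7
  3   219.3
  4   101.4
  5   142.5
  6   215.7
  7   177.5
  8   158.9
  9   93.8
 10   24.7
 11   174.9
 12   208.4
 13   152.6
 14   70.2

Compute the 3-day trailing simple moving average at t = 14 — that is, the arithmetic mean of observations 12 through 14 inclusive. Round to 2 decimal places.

143.73

Sum of periods 12–14: 208.4 + 152.6 + 70.2 = 431.2
Divide by 3: 431.2 / 3 = 143.73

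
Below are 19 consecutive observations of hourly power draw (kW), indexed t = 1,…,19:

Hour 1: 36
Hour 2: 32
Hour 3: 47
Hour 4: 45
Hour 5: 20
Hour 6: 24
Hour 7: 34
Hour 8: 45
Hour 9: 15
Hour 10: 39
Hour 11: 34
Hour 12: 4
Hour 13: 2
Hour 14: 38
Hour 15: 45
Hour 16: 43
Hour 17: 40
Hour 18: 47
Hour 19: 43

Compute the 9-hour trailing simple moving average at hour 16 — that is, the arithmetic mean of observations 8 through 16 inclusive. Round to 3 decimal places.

29.444

Sum of periods 8–16: 45 + 15 + 39 + 34 + 4 + 2 + 38 + 45 + 43 = 265
Divide by 9: 265 / 9 = 29.444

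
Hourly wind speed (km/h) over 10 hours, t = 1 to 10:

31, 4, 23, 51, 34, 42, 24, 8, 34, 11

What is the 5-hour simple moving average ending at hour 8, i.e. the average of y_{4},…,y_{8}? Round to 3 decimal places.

Sum of periods 4–8: 51 + 34 + 42 + 24 + 8 = 159
Divide by 5: 159 / 5 = 31.800

31.800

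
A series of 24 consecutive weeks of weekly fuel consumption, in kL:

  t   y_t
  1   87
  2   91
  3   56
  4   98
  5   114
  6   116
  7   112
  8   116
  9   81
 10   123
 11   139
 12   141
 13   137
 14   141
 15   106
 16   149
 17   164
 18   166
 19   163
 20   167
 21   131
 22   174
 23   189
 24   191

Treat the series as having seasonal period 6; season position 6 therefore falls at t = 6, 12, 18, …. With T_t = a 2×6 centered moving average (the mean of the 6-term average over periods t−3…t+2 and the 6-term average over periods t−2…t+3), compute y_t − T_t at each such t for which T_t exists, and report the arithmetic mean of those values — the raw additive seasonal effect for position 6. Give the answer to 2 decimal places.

Season position 6 occurs at t = 6, 12, 18 (where T_t is defined).
t=6: T_6 = 104.0833; y_6 − T_6 = 116 − 104.0833 = 11.9167
t=12: T_12 = 129.0833; y_12 − T_12 = 141 − 129.0833 = 11.9167
t=18: T_18 = 154.5833; y_18 − T_18 = 166 − 154.5833 = 11.4167
Mean deviation: (11.9167 + 11.9167 + 11.4167) / 3 = 11.75

11.75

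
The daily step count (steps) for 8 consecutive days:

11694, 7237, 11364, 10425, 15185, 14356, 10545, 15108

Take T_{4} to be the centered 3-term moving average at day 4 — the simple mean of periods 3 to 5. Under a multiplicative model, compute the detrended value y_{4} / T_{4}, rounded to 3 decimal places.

Trend T_4 = (11364 + 10425 + 15185) / 3 = 36974/3 = 12324.66667
Ratio to trend: 10425 / 12324.66667 = 0.846

0.846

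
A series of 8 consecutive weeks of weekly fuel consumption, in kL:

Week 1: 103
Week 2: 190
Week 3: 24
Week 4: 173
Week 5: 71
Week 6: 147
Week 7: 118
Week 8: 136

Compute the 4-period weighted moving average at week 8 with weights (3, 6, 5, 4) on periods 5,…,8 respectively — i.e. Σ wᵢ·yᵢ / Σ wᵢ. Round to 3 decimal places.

Weighted sum: 3·71 + 6·147 + 5·118 + 4·136 = 213 + 882 + 590 + 544 = 2229
Weight total: 3 + 6 + 5 + 4 = 18
WMA = 2229 / 18 = 123.833

123.833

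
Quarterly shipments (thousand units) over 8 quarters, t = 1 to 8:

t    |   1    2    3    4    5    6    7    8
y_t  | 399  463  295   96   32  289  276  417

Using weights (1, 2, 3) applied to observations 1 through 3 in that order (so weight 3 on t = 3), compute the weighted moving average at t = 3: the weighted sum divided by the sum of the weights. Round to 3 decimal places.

368.333

Weighted sum: 1·399 + 2·463 + 3·295 = 399 + 926 + 885 = 2210
Weight total: 1 + 2 + 3 = 6
WMA = 2210 / 6 = 368.333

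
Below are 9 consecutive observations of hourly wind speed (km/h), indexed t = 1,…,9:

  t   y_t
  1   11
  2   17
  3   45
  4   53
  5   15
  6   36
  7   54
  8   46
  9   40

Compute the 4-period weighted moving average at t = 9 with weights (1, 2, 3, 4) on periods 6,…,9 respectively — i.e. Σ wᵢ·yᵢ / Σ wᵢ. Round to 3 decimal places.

Weighted sum: 1·36 + 2·54 + 3·46 + 4·40 = 36 + 108 + 138 + 160 = 442
Weight total: 1 + 2 + 3 + 4 = 10
WMA = 442 / 10 = 44.200

44.200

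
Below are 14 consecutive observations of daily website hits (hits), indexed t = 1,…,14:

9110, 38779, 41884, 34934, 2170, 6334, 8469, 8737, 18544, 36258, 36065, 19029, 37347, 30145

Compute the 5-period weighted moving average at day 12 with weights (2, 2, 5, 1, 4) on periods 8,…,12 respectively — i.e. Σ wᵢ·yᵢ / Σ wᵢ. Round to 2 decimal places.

24859.50

Weighted sum: 2·8737 + 2·18544 + 5·36258 + 1·36065 + 4·19029 = 17474 + 37088 + 181290 + 36065 + 76116 = 348033
Weight total: 2 + 2 + 5 + 1 + 4 = 14
WMA = 348033 / 14 = 24859.50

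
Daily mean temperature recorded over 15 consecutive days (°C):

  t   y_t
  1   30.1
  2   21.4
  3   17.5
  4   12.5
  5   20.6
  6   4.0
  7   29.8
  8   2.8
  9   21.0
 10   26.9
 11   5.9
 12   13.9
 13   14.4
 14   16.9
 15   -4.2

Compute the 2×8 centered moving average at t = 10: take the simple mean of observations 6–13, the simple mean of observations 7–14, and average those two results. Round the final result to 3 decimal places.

Sum over 6–13: 4.0 + 29.8 + 2.8 + 21.0 + 26.9 + 5.9 + 13.9 + 14.4 = 118.7
Sum over 7–14: 29.8 + 2.8 + 21.0 + 26.9 + 5.9 + 13.9 + 14.4 + 16.9 = 131.6
CMA at t=10 = (118.7 + 131.6) / (2·8) = 250.3 / 16 = 15.644

15.644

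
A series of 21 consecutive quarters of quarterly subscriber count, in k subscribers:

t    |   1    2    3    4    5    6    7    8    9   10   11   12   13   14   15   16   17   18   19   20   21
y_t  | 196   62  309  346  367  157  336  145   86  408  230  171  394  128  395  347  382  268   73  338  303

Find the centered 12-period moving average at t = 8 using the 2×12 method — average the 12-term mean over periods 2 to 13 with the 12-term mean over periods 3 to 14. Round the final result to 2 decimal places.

Sum over 2–13: 62 + 309 + 346 + 367 + 157 + 336 + 145 + 86 + 408 + 230 + 171 + 394 = 3011
Sum over 3–14: 309 + 346 + 367 + 157 + 336 + 145 + 86 + 408 + 230 + 171 + 394 + 128 = 3077
CMA at t=8 = (3011 + 3077) / (2·12) = 6088 / 24 = 253.67

253.67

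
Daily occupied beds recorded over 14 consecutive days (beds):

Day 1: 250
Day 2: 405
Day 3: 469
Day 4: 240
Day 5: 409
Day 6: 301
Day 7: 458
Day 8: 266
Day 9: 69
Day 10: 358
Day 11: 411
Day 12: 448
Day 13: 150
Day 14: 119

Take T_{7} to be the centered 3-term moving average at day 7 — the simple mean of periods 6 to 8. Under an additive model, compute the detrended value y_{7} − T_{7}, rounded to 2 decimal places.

116.33

Trend T_7 = (301 + 458 + 266) / 3 = 1025/3 = 341.6667
Detrended value: 458 − 341.6667 = 116.33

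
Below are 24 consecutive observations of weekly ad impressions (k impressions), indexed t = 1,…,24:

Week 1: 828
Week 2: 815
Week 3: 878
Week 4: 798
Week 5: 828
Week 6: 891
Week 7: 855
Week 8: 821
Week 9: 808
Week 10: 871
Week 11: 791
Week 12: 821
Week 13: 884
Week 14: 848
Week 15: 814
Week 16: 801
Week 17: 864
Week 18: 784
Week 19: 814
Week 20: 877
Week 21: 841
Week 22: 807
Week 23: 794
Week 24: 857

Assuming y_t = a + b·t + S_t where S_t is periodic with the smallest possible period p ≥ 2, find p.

First differences y_{t+1} − y_t: -13, 63, -80, 30, 63, -36, -34, -13, 63, -80, 30, 63, -36, -34, -13, 63, …
The difference pattern repeats every 7 terms and not for any smaller step, so p = 7.

7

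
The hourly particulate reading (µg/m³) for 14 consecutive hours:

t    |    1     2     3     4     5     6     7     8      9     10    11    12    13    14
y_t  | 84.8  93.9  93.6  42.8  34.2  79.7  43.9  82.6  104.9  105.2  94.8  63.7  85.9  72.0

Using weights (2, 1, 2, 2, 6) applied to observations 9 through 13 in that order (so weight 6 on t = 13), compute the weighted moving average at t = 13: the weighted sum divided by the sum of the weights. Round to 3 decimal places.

88.262

Weighted sum: 2·104.9 + 1·105.2 + 2·94.8 + 2·63.7 + 6·85.9 = 209.8 + 105.2 + 189.6 + 127.4 + 515.4 = 1147.4
Weight total: 2 + 1 + 2 + 2 + 6 = 13
WMA = 1147.4 / 13 = 88.262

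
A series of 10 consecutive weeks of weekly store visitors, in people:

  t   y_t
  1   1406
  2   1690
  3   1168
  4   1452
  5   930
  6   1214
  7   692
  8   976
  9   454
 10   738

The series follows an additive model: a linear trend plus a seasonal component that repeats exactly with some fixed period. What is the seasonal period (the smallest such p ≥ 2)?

First differences y_{t+1} − y_t: 284, -522, 284, -522, 284, -522, …
The difference pattern repeats every 2 terms and not for any smaller step, so p = 2.

2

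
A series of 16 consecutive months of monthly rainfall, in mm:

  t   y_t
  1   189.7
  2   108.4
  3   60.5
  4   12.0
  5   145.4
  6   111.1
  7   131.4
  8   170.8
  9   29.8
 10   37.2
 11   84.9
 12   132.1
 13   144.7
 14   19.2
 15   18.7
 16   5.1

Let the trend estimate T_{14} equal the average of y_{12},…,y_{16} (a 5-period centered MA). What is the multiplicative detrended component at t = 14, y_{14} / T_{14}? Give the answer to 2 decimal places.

0.30

Trend T_14 = (132.1 + 144.7 + 19.2 + 18.7 + 5.1) / 5 = 319.8/5 = 63.9600
Ratio to trend: 19.2 / 63.9600 = 0.30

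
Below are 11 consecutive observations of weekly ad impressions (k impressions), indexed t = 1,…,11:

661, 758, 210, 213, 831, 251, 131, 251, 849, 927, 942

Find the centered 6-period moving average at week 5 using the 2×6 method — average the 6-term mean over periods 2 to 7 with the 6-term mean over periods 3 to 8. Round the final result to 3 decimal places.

Sum over 2–7: 758 + 210 + 213 + 831 + 251 + 131 = 2394
Sum over 3–8: 210 + 213 + 831 + 251 + 131 + 251 = 1887
CMA at t=5 = (2394 + 1887) / (2·6) = 4281 / 12 = 356.750

356.750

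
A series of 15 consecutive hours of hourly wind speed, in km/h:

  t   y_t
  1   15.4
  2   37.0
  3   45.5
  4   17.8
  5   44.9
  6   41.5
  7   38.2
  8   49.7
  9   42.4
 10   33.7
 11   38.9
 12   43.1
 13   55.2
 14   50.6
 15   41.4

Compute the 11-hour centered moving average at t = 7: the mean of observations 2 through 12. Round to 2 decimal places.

Sum of periods 2–12: 37.0 + 45.5 + 17.8 + 44.9 + 41.5 + 38.2 + 49.7 + 42.4 + 33.7 + 38.9 + 43.1 = 432.7
Divide by 11: 432.7 / 11 = 39.34

39.34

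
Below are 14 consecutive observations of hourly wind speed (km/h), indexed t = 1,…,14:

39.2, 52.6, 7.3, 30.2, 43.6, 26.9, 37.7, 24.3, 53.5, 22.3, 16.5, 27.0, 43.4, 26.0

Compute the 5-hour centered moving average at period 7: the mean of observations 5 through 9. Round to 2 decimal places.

37.20

Sum of periods 5–9: 43.6 + 26.9 + 37.7 + 24.3 + 53.5 = 186.0
Divide by 5: 186.0 / 5 = 37.20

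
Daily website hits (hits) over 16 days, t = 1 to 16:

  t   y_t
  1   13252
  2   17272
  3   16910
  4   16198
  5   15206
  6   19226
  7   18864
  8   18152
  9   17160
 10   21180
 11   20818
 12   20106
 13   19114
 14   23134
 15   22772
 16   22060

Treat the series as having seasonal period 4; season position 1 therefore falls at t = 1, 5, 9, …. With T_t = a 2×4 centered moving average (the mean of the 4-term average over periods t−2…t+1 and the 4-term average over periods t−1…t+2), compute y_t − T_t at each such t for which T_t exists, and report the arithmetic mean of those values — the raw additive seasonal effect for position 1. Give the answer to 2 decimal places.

-1923.25

Season position 1 occurs at t = 5, 9, 13 (where T_t is defined).
t=5: T_5 = 17129.2500; y_5 − T_5 = 15206 − 17129.2500 = -1923.2500
t=9: T_9 = 19083.2500; y_9 − T_9 = 17160 − 19083.2500 = -1923.2500
t=13: T_13 = 21037.2500; y_13 − T_13 = 19114 − 21037.2500 = -1923.2500
Mean deviation: (-1923.2500 + -1923.2500 + -1923.2500) / 3 = -1923.25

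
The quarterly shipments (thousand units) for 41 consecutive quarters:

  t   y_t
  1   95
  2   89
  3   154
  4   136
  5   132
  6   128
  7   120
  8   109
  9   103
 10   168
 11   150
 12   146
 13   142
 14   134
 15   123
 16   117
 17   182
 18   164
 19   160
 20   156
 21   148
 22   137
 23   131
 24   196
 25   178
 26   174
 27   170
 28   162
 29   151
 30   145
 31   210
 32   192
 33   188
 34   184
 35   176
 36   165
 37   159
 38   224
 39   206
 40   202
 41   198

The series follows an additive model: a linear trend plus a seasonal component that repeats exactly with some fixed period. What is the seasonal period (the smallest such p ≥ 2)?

7

First differences y_{t+1} − y_t: -6, 65, -18, -4, -4, -8, -11, -6, 65, -18, -4, -4, -8, -11, -6, 65, …
The difference pattern repeats every 7 terms and not for any smaller step, so p = 7.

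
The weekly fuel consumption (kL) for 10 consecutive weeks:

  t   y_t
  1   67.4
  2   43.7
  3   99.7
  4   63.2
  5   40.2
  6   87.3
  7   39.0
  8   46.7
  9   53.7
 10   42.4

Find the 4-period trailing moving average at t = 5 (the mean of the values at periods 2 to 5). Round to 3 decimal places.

61.700

Sum of periods 2–5: 43.7 + 99.7 + 63.2 + 40.2 = 246.8
Divide by 4: 246.8 / 4 = 61.700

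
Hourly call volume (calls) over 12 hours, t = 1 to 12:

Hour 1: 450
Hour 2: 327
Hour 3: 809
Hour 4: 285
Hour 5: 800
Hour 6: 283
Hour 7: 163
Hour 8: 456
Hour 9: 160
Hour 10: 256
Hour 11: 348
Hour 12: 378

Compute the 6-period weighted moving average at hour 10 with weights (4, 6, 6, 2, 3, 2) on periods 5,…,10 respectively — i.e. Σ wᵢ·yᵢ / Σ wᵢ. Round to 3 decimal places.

338.261

Weighted sum: 4·800 + 6·283 + 6·163 + 2·456 + 3·160 + 2·256 = 3200 + 1698 + 978 + 912 + 480 + 512 = 7780
Weight total: 4 + 6 + 6 + 2 + 3 + 2 = 23
WMA = 7780 / 23 = 338.261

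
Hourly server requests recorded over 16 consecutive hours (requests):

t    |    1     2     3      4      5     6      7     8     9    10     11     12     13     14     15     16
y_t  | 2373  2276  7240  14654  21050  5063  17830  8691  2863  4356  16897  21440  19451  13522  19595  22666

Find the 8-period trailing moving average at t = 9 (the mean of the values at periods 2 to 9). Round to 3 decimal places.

9958.375

Sum of periods 2–9: 2276 + 7240 + 14654 + 21050 + 5063 + 17830 + 8691 + 2863 = 79667
Divide by 8: 79667 / 8 = 9958.375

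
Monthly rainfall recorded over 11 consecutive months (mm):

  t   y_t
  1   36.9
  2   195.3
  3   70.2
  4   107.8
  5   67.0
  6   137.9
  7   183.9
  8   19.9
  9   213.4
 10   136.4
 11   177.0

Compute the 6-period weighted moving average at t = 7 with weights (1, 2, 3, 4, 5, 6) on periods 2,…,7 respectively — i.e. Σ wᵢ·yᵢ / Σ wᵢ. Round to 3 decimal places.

129.524

Weighted sum: 1·195.3 + 2·70.2 + 3·107.8 + 4·67.0 + 5·137.9 + 6·183.9 = 195.3 + 140.4 + 323.4 + 268.0 + 689.5 + 1103.4 = 2720.0
Weight total: 1 + 2 + 3 + 4 + 5 + 6 = 21
WMA = 2720.0 / 21 = 129.524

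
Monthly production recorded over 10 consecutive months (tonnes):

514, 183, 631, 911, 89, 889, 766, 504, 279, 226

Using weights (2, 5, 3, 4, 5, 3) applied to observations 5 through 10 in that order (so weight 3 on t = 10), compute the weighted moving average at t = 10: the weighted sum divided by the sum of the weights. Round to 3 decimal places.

Weighted sum: 2·89 + 5·889 + 3·766 + 4·504 + 5·279 + 3·226 = 178 + 4445 + 2298 + 2016 + 1395 + 678 = 11010
Weight total: 2 + 5 + 3 + 4 + 5 + 3 = 22
WMA = 11010 / 22 = 500.455

500.455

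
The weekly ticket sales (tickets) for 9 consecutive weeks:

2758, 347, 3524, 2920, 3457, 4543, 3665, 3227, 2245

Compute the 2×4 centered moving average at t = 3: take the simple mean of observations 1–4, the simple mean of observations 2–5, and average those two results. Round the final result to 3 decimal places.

2474.625

Sum over 1–4: 2758 + 347 + 3524 + 2920 = 9549
Sum over 2–5: 347 + 3524 + 2920 + 3457 = 10248
CMA at t=3 = (9549 + 10248) / (2·4) = 19797 / 8 = 2474.625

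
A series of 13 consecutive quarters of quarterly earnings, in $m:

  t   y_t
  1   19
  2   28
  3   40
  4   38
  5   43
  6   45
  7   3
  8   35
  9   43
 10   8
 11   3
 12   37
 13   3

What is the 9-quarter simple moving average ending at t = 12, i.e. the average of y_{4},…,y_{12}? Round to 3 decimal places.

Sum of periods 4–12: 38 + 43 + 45 + 3 + 35 + 43 + 8 + 3 + 37 = 255
Divide by 9: 255 / 9 = 28.333

28.333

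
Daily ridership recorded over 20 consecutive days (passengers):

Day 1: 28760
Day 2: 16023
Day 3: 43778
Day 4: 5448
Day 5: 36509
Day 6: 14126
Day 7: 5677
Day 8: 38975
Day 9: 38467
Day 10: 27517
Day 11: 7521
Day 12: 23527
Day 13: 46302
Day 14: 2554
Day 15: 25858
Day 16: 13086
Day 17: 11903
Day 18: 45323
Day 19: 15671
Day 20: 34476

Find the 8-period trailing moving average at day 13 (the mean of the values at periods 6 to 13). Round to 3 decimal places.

25264.000

Sum of periods 6–13: 14126 + 5677 + 38975 + 38467 + 27517 + 7521 + 23527 + 46302 = 202112
Divide by 8: 202112 / 8 = 25264.000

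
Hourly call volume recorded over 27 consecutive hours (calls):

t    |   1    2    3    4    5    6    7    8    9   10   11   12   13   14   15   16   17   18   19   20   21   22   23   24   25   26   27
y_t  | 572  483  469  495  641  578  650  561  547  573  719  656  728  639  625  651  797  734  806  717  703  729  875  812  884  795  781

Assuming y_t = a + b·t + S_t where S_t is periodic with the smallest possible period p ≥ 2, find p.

First differences y_{t+1} − y_t: -89, -14, 26, 146, -63, 72, -89, -14, 26, 146, -63, 72, -89, -14, …
The difference pattern repeats every 6 terms and not for any smaller step, so p = 6.

6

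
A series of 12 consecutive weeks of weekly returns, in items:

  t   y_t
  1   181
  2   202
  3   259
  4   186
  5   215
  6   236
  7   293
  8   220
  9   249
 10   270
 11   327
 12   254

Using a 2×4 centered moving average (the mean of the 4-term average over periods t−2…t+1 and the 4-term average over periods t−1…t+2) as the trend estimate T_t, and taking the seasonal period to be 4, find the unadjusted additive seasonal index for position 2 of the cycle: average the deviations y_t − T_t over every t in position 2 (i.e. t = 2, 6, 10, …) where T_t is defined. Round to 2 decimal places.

-0.75

Season position 2 occurs at t = 6, 10 (where T_t is defined).
t=6: T_6 = 236.7500; y_6 − T_6 = 236 − 236.7500 = -0.7500
t=10: T_10 = 270.7500; y_10 − T_10 = 270 − 270.7500 = -0.7500
Mean deviation: (-0.7500 + -0.7500) / 2 = -0.75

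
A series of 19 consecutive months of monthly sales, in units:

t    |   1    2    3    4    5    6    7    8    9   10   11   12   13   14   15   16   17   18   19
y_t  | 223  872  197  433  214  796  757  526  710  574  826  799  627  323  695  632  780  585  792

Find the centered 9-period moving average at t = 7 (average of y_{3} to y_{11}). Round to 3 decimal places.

559.222

Sum of periods 3–11: 197 + 433 + 214 + 796 + 757 + 526 + 710 + 574 + 826 = 5033
Divide by 9: 5033 / 9 = 559.222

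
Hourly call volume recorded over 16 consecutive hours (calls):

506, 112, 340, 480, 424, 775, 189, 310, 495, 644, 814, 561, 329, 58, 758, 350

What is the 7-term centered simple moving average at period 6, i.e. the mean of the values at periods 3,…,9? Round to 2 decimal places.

430.43

Sum of periods 3–9: 340 + 480 + 424 + 775 + 189 + 310 + 495 = 3013
Divide by 7: 3013 / 7 = 430.43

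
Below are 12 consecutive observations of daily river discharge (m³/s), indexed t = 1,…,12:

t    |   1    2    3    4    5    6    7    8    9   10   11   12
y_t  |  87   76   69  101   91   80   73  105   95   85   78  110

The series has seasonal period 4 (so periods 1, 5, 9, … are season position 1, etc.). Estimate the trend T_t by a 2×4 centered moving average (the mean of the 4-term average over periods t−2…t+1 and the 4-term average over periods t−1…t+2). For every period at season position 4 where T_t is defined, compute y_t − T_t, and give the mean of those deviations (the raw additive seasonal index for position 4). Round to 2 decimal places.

16.19

Season position 4 occurs at t = 4, 8 (where T_t is defined).
t=4: T_4 = 84.7500; y_4 − T_4 = 101 − 84.7500 = 16.2500
t=8: T_8 = 88.8750; y_8 − T_8 = 105 − 88.8750 = 16.1250
Mean deviation: (16.2500 + 16.1250) / 2 = 16.19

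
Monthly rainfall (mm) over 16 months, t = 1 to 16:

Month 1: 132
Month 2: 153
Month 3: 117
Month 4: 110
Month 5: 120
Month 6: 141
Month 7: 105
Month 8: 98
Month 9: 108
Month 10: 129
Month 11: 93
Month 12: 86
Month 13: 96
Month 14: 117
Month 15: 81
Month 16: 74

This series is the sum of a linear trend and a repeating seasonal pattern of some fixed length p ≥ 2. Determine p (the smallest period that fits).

First differences y_{t+1} − y_t: 21, -36, -7, 10, 21, -36, -7, 10, 21, -36, …
The difference pattern repeats every 4 terms and not for any smaller step, so p = 4.

4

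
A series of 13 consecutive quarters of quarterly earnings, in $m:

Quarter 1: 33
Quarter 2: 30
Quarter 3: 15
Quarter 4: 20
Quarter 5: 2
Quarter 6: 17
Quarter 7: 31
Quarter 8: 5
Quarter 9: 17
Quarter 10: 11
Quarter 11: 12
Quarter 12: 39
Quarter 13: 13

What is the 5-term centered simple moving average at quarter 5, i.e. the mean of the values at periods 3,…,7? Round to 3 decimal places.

Sum of periods 3–7: 15 + 20 + 2 + 17 + 31 = 85
Divide by 5: 85 / 5 = 17.000

17.000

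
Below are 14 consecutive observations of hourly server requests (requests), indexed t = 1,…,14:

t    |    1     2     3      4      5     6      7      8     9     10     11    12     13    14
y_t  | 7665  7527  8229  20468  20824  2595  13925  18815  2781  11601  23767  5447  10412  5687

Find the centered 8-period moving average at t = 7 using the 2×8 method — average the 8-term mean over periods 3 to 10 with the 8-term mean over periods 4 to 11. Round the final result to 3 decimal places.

13375.875

Sum over 3–10: 8229 + 20468 + 20824 + 2595 + 13925 + 18815 + 2781 + 11601 = 99238
Sum over 4–11: 20468 + 20824 + 2595 + 13925 + 18815 + 2781 + 11601 + 23767 = 114776
CMA at t=7 = (99238 + 114776) / (2·8) = 214014 / 16 = 13375.875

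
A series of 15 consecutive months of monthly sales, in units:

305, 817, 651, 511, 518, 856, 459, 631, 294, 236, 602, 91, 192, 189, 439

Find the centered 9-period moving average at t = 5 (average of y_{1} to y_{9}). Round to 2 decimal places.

Sum of periods 1–9: 305 + 817 + 651 + 511 + 518 + 856 + 459 + 631 + 294 = 5042
Divide by 9: 5042 / 9 = 560.22

560.22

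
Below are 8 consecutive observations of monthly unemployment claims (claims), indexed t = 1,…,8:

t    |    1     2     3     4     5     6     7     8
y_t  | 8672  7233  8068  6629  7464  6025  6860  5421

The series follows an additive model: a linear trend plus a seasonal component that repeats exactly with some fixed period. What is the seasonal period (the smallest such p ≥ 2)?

First differences y_{t+1} − y_t: -1439, 835, -1439, 835, -1439, 835, …
The difference pattern repeats every 2 terms and not for any smaller step, so p = 2.

2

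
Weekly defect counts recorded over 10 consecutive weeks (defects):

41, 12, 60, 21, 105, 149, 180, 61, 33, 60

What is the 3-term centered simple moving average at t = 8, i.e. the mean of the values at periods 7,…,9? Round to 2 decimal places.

Sum of periods 7–9: 180 + 61 + 33 = 274
Divide by 3: 274 / 3 = 91.33

91.33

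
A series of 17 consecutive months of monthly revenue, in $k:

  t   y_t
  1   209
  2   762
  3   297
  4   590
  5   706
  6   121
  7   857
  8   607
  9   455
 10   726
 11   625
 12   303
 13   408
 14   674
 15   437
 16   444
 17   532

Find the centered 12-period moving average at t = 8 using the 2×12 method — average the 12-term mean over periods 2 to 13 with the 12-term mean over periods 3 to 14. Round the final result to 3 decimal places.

Sum over 2–13: 762 + 297 + 590 + 706 + 121 + 857 + 607 + 455 + 726 + 625 + 303 + 408 = 6457
Sum over 3–14: 297 + 590 + 706 + 121 + 857 + 607 + 455 + 726 + 625 + 303 + 408 + 674 = 6369
CMA at t=8 = (6457 + 6369) / (2·12) = 12826 / 24 = 534.417

534.417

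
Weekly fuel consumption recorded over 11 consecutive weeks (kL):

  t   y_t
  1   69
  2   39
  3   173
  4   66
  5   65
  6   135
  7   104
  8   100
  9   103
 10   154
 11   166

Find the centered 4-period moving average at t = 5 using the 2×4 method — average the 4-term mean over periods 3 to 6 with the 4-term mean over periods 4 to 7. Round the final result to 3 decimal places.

Sum over 3–6: 173 + 66 + 65 + 135 = 439
Sum over 4–7: 66 + 65 + 135 + 104 = 370
CMA at t=5 = (439 + 370) / (2·4) = 809 / 8 = 101.125

101.125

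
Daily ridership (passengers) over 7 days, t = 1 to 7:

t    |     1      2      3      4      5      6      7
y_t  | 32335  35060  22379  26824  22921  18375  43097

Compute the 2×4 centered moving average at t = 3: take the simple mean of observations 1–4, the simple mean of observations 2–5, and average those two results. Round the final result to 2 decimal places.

27972.75

Sum over 1–4: 32335 + 35060 + 22379 + 26824 = 116598
Sum over 2–5: 35060 + 22379 + 26824 + 22921 = 107184
CMA at t=3 = (116598 + 107184) / (2·4) = 223782 / 8 = 27972.75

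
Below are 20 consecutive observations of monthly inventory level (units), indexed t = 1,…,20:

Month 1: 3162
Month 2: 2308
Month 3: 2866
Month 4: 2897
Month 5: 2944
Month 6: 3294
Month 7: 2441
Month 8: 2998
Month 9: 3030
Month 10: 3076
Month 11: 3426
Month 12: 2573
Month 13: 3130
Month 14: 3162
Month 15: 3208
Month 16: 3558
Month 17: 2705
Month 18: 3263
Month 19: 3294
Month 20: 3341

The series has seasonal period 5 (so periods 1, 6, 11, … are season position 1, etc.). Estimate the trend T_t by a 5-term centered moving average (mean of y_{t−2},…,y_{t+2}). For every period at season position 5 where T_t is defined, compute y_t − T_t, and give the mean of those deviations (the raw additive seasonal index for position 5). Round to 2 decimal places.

Season position 5 occurs at t = 5, 10, 15 (where T_t is defined).
t=5: T_5 = 2888.4000; y_5 − T_5 = 2944 − 2888.4000 = 55.6000
t=10: T_10 = 3020.6000; y_10 − T_10 = 3076 − 3020.6000 = 55.4000
t=15: T_15 = 3152.6000; y_15 − T_15 = 3208 − 3152.6000 = 55.4000
Mean deviation: (55.6000 + 55.4000 + 55.4000) / 3 = 55.47

55.47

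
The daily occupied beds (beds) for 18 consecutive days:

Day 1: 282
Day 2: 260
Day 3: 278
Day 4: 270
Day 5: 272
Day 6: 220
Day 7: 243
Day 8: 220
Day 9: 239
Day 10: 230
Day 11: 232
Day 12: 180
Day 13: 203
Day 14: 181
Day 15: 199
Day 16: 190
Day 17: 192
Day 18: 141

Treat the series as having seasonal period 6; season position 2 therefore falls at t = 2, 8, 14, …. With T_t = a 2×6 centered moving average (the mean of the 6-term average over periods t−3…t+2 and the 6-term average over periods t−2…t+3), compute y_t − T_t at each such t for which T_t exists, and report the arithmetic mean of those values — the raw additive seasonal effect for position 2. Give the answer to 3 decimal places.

-13.583

Season position 2 occurs at t = 8, 14 (where T_t is defined).
t=8: T_8 = 234.00000; y_8 − T_8 = 220 − 234.00000 = -14.00000
t=14: T_14 = 194.16667; y_14 − T_14 = 181 − 194.16667 = -13.16667
Mean deviation: (-14.00000 + -13.16667) / 2 = -13.583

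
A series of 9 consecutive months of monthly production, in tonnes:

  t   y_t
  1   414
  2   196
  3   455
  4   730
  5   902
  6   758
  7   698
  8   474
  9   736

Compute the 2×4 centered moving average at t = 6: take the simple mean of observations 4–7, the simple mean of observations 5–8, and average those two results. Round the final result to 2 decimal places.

Sum over 4–7: 730 + 902 + 758 + 698 = 3088
Sum over 5–8: 902 + 758 + 698 + 474 = 2832
CMA at t=6 = (3088 + 2832) / (2·4) = 5920 / 8 = 740.00

740.00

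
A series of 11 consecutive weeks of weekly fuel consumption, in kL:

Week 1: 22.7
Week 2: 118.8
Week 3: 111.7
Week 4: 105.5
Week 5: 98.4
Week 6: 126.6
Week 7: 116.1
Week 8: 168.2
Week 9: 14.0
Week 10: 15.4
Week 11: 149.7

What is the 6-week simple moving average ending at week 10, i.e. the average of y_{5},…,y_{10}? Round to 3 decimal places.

Sum of periods 5–10: 98.4 + 126.6 + 116.1 + 168.2 + 14.0 + 15.4 = 538.7
Divide by 6: 538.7 / 6 = 89.783

89.783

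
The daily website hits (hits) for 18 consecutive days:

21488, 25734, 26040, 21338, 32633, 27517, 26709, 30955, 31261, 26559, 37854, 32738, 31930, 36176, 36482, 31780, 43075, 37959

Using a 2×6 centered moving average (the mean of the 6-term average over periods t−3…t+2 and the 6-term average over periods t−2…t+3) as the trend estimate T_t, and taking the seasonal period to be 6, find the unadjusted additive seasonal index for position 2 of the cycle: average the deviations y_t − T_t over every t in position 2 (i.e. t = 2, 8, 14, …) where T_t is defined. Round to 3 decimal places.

1247.583

Season position 2 occurs at t = 8, 14 (where T_t is defined).
t=8: T_8 = 29707.41667; y_8 − T_8 = 30955 − 29707.41667 = 1247.58333
t=14: T_14 = 34928.41667; y_14 − T_14 = 36176 − 34928.41667 = 1247.58333
Mean deviation: (1247.58333 + 1247.58333) / 2 = 1247.583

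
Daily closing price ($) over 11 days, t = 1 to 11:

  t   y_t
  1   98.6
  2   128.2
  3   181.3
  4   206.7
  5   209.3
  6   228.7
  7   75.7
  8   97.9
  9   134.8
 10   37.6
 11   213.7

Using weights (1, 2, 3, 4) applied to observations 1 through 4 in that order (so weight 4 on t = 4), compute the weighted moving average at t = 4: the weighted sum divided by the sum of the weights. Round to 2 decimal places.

172.57

Weighted sum: 1·98.6 + 2·128.2 + 3·181.3 + 4·206.7 = 98.6 + 256.4 + 543.9 + 826.8 = 1725.7
Weight total: 1 + 2 + 3 + 4 = 10
WMA = 1725.7 / 10 = 172.57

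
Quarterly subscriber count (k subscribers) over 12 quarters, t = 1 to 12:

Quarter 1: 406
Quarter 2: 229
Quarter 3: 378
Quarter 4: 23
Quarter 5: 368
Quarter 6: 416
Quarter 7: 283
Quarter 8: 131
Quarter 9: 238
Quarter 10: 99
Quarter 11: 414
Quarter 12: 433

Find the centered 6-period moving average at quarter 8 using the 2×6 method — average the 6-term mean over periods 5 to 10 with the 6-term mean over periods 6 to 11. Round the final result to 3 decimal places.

Sum over 5–10: 368 + 416 + 283 + 131 + 238 + 99 = 1535
Sum over 6–11: 416 + 283 + 131 + 238 + 99 + 414 = 1581
CMA at t=8 = (1535 + 1581) / (2·6) = 3116 / 12 = 259.667

259.667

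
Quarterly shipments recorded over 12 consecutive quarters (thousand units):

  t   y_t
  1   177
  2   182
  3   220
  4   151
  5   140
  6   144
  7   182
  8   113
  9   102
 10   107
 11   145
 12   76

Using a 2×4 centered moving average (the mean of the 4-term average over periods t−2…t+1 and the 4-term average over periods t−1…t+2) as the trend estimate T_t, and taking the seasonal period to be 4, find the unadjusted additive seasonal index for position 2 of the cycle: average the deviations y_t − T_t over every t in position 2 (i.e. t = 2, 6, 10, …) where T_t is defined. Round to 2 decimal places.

Season position 2 occurs at t = 6, 10 (where T_t is defined).
t=6: T_6 = 149.5000; y_6 − T_6 = 144 − 149.5000 = -5.5000
t=10: T_10 = 112.1250; y_10 − T_10 = 107 − 112.1250 = -5.1250
Mean deviation: (-5.5000 + -5.1250) / 2 = -5.31

-5.31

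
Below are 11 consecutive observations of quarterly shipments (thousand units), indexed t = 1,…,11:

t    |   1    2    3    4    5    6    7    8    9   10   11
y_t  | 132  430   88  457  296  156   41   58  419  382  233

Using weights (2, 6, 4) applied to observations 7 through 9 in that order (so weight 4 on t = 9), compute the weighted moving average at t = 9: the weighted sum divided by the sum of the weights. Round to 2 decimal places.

Weighted sum: 2·41 + 6·58 + 4·419 = 82 + 348 + 1676 = 2106
Weight total: 2 + 6 + 4 = 12
WMA = 2106 / 12 = 175.50

175.50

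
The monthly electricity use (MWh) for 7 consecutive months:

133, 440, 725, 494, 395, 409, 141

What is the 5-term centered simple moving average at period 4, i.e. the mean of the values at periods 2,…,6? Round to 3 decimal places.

Sum of periods 2–6: 440 + 725 + 494 + 395 + 409 = 2463
Divide by 5: 2463 / 5 = 492.600

492.600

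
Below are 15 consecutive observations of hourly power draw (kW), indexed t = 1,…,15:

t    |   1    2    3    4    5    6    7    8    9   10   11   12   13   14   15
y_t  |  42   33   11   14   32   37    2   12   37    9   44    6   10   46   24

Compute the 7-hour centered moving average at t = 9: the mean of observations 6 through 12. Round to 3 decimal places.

21.000

Sum of periods 6–12: 37 + 2 + 12 + 37 + 9 + 44 + 6 = 147
Divide by 7: 147 / 7 = 21.000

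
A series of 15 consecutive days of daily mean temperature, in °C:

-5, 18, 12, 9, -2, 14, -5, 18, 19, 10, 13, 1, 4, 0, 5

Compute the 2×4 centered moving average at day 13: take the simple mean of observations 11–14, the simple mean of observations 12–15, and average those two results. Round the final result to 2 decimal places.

Sum over 11–14: 13 + 1 + 4 + 0 = 18
Sum over 12–15: 1 + 4 + 0 + 5 = 10
CMA at t=13 = (18 + 10) / (2·4) = 28 / 8 = 3.50

3.50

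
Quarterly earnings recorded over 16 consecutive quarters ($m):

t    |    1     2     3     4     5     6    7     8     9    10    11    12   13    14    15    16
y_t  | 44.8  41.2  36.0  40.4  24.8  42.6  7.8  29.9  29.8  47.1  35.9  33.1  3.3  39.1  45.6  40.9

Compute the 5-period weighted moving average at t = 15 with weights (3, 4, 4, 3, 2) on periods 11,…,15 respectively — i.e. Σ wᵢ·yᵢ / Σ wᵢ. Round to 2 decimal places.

28.86

Weighted sum: 3·35.9 + 4·33.1 + 4·3.3 + 3·39.1 + 2·45.6 = 107.7 + 132.4 + 13.2 + 117.3 + 91.2 = 461.8
Weight total: 3 + 4 + 4 + 3 + 2 = 16
WMA = 461.8 / 16 = 28.86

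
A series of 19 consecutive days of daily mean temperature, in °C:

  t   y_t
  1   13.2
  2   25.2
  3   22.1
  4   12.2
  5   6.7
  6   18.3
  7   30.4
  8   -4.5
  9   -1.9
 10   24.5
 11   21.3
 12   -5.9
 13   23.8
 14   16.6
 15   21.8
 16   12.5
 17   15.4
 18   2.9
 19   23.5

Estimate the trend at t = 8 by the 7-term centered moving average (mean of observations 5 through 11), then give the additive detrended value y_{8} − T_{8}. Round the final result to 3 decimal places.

-18.043

Trend T_8 = (6.7 + 18.3 + 30.4 + (-4.5) + (-1.9) + 24.5 + 21.3) / 7 = 94.8/7 = 13.54286
Detrended value: -4.5 − 13.54286 = -18.043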